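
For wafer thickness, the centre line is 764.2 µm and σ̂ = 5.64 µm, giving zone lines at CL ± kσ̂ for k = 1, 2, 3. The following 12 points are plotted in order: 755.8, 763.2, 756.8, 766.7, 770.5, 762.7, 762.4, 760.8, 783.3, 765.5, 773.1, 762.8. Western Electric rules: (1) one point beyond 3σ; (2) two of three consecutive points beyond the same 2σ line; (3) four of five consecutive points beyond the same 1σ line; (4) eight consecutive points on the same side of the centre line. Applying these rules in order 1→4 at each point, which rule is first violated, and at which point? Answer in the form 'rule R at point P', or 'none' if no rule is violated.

Zone of each point (C = within 1σ̂, B = 1σ̂–2σ̂, A = 2σ̂–3σ̂, * = beyond 3σ̂; sign = side of CL): 1:-B, 2:-C, 3:-B, 4:+C, 5:+B, 6:-C, 7:-C, 8:-C, 9:+*, 10:+C, 11:+B, 12:-C
Rule 1 (one point beyond the 3σ limits) is satisfied at point 9.

rule 1 at point 9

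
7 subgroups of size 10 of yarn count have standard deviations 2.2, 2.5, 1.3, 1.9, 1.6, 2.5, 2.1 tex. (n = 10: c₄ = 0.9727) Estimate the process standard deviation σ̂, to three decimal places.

s̄ = (2.2 + 2.5 + 1.3 + 1.9 + 1.6 + 2.5 + 2.1) / 7 = 2.0143
σ̂ = s̄ / c₄ = 2.0143 / 0.9727 = 2.0708

2.071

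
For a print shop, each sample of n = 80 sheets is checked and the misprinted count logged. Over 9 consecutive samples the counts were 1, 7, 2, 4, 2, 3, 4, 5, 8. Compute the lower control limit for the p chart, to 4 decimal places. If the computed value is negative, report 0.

0.0000

p̄ = Σdᵢ / (k·n) = 36 / (9 × 80) = 0.05000
LCL = p̄ − 3·√(p̄(1−p̄)/n) = 0.05000 − 3 × 0.02437 = -0.02310 → 0 (negative, so LCL = 0)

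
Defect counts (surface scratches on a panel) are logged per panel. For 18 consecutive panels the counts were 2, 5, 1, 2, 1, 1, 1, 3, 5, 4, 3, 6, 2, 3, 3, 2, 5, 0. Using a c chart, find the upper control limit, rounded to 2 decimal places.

c̄ = (2 + 5 + 1 + 2 + 1 + 1 + 1 + 3 + 5 + 4 + 3 + 6 + 2 + 3 + 3 + 2 + 5 + 0) / 18 = 49 / 18 = 2.7222
UCL = c̄ + 3√c̄ = 2.7222 + 3 × √2.7222 = 2.7222 + 3 × 1.6499 = 7.6720

7.67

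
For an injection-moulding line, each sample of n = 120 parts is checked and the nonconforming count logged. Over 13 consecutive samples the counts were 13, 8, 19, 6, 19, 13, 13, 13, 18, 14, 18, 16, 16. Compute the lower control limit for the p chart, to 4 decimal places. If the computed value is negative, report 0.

0.0305

p̄ = Σdᵢ / (k·n) = 186 / (13 × 120) = 0.11923
LCL = p̄ − 3·√(p̄(1−p̄)/n) = 0.11923 − 3 × 0.02958 = 0.03048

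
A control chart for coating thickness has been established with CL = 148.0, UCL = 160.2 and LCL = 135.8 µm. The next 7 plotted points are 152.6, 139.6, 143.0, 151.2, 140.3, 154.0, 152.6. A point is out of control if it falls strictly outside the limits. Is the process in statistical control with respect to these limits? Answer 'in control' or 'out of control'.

All 7 points lie within [135.8, 160.2].

in control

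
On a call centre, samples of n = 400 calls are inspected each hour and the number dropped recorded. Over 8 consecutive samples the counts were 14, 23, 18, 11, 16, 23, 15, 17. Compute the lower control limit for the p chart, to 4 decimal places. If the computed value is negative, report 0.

0.0124

p̄ = Σdᵢ / (k·n) = 137 / (8 × 400) = 0.04281
LCL = p̄ − 3·√(p̄(1−p̄)/n) = 0.04281 − 3 × 0.01012 = 0.01245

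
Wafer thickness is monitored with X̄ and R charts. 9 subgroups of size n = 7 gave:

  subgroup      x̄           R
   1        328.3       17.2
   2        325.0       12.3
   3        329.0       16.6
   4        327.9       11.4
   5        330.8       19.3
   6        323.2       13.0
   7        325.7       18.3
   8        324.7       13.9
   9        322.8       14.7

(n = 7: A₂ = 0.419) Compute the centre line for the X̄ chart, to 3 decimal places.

326.378

X̄̄ = (328.3 + 325.0 + 329.0 + 327.9 + 330.8 + 323.2 + 325.7 + 324.7 + 322.8) / 9 = 2937.4000 / 9 = 326.3778
CL = X̄̄ = 326.3778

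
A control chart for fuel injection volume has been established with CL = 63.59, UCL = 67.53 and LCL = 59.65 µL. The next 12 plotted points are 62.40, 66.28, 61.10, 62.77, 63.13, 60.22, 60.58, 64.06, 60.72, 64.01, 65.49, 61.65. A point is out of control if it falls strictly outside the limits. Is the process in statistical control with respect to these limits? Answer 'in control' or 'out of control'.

All 12 points lie within [59.65, 67.53].

in control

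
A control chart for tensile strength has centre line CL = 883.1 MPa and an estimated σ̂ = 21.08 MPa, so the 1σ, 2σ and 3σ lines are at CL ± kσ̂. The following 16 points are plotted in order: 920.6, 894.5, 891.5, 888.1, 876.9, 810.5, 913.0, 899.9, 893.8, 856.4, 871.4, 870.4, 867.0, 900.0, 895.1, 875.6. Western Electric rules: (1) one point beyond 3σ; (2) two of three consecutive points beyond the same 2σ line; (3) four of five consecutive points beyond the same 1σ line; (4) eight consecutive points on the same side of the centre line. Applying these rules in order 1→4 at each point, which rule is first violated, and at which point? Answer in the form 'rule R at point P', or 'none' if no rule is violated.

rule 1 at point 6

Zone of each point (C = within 1σ̂, B = 1σ̂–2σ̂, A = 2σ̂–3σ̂, * = beyond 3σ̂; sign = side of CL): 1:+B, 2:+C, 3:+C, 4:+C, 5:-C, 6:-*, 7:+B, 8:+C, 9:+C, 10:-B, 11:-C, 12:-C, 13:-C, 14:+C, 15:+C, 16:-C
Rule 1 (one point beyond the 3σ limits) is satisfied at point 6.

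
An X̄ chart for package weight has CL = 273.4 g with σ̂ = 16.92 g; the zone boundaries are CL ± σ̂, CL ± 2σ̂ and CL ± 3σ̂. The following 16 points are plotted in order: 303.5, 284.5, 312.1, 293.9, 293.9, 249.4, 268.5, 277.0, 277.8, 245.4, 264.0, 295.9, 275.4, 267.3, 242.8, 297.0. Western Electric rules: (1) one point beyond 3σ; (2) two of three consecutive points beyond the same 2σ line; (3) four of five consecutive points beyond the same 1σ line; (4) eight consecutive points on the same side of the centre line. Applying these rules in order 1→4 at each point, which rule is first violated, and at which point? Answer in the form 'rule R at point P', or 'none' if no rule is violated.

Zone of each point (C = within 1σ̂, B = 1σ̂–2σ̂, A = 2σ̂–3σ̂, * = beyond 3σ̂; sign = side of CL): 1:+B, 2:+C, 3:+A, 4:+B, 5:+B, 6:-B, 7:-C, 8:+C, 9:+C, 10:-B, 11:-C, 12:+B, 13:+C, 14:-C, 15:-B, 16:+B
Rule 3 (four of five consecutive points beyond the same 1σ limit) is satisfied at point 5.

rule 3 at point 5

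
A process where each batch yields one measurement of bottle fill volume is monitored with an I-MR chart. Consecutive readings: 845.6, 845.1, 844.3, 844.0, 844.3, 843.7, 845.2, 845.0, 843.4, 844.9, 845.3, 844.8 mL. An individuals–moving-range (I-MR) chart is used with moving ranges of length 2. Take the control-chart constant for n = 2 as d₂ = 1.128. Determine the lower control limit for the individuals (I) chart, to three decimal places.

842.651

X̄ = (845.6 + 845.1 + 844.3 + 844.0 + 844.3 + 843.7 + 845.2 + 845.0 + 843.4 + 844.9 + 845.3 + 844.8) / 12 = 844.6333
Moving ranges: 0.5, 0.8, 0.3, 0.3, 0.6, 1.5, 0.2, 1.6, 1.5, 0.4, 0.5; M̄R̄ = 8.2000 / 11 = 0.7455
LCL = X̄ − 3·M̄R̄/d₂ = 844.6333 − 3 × 0.7455 / 1.128 = 842.6507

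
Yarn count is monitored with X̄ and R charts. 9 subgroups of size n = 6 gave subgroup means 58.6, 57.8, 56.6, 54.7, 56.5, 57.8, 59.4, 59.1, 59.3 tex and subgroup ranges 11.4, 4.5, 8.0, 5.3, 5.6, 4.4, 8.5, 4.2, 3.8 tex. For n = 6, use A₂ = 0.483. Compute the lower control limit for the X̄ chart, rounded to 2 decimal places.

X̄̄ = (58.6 + 57.8 + 56.6 + 54.7 + 56.5 + 57.8 + 59.4 + 59.1 + 59.3) / 9 = 519.8000 / 9 = 57.7556
R̄ = (11.4 + 4.5 + 8.0 + 5.3 + 5.6 + 4.4 + 8.5 + 4.2 + 3.8) / 9 = 55.7000 / 9 = 6.1889
LCL = X̄̄ − A₂·R̄ = 57.7556 − 0.483 × 6.1889 = 54.7663

54.77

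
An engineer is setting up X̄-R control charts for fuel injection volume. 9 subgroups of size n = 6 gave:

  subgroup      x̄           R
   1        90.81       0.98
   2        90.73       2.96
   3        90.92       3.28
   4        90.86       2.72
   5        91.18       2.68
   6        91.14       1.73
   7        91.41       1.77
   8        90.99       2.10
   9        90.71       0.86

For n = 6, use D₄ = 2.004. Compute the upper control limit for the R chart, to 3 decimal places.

R̄ = (0.98 + 2.96 + 3.28 + 2.72 + 2.68 + 1.73 + 1.77 + 2.10 + 0.86) / 9 = 19.0800 / 9 = 2.1200
UCL_R = D₄·R̄ = 2.004 × 2.1200 = 4.2485

4.248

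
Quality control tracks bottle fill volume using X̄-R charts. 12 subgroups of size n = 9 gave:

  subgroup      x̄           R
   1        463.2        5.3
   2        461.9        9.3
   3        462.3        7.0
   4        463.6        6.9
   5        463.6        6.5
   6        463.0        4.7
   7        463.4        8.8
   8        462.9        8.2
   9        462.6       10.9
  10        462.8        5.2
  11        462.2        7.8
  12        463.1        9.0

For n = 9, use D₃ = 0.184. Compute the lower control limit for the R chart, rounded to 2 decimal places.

1.37

R̄ = (5.3 + 9.3 + 7.0 + 6.9 + 6.5 + 4.7 + 8.8 + 8.2 + 10.9 + 5.2 + 7.8 + 9.0) / 12 = 89.6000 / 12 = 7.4667
LCL_R = D₃·R̄ = 0.184 × 7.4667 = 1.3739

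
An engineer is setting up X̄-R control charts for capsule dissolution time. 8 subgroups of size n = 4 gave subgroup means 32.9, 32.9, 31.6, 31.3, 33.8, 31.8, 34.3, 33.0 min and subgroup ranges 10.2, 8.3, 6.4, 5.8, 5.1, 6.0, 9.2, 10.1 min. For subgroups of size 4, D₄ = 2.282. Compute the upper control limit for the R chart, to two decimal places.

R̄ = (10.2 + 8.3 + 6.4 + 5.8 + 5.1 + 6.0 + 9.2 + 10.1) / 8 = 61.1000 / 8 = 7.6375
UCL_R = D₄·R̄ = 2.282 × 7.6375 = 17.4288

17.43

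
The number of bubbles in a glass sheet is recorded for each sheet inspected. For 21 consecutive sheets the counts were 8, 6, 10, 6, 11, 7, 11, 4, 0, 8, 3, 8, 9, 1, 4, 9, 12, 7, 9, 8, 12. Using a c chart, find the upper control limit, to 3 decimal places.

c̄ = (8 + 6 + 10 + 6 + 11 + 7 + 11 + 4 + 0 + 8 + 3 + 8 + 9 + 1 + 4 + 9 + 12 + 7 + 9 + 8 + 12) / 21 = 153 / 21 = 7.2857
UCL = c̄ + 3√c̄ = 7.2857 + 3 × √7.2857 = 7.2857 + 3 × 2.6992 = 15.3833

15.383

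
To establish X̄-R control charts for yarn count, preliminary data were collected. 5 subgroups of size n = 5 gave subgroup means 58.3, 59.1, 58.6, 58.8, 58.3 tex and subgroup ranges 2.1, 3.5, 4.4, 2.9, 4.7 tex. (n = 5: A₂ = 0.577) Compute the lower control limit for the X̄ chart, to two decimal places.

56.59

X̄̄ = (58.3 + 59.1 + 58.6 + 58.8 + 58.3) / 5 = 293.1000 / 5 = 58.6200
R̄ = (2.1 + 3.5 + 4.4 + 2.9 + 4.7) / 5 = 17.6000 / 5 = 3.5200
LCL = X̄̄ − A₂·R̄ = 58.6200 − 0.577 × 3.5200 = 56.5890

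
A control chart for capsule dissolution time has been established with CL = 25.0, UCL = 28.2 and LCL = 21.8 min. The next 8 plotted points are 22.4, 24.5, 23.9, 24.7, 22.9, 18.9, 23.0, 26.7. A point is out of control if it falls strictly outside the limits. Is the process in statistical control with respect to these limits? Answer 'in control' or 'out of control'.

out of control

Compare each point to [21.8, 28.2]: sample 6 = 18.9 < LCL.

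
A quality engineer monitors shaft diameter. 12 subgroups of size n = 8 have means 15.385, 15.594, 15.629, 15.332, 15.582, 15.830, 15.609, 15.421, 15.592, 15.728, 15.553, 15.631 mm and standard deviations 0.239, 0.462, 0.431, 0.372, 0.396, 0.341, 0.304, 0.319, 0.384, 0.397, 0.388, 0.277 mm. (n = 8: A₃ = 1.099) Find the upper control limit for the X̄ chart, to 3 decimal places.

X̄̄ = (15.385 + 15.594 + 15.629 + 15.332 + 15.582 + 15.830 + 15.609 + 15.421 + 15.592 + 15.728 + 15.553 + 15.631) / 12 = 15.5738
s̄ = (0.239 + 0.462 + 0.431 + 0.372 + 0.396 + 0.341 + 0.304 + 0.319 + 0.384 + 0.397 + 0.388 + 0.277) / 12 = 0.3592
UCL = X̄̄ + A₃·s̄ = 15.5738 + 1.099 × 0.3592 = 15.9686

15.969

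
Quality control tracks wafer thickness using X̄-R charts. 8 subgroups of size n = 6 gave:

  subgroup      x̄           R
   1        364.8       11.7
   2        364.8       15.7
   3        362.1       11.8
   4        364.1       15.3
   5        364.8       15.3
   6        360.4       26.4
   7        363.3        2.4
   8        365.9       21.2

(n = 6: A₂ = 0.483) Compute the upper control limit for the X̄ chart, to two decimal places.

X̄̄ = (364.8 + 364.8 + 362.1 + 364.1 + 364.8 + 360.4 + 363.3 + 365.9) / 8 = 2910.2000 / 8 = 363.7750
R̄ = (11.7 + 15.7 + 11.8 + 15.3 + 15.3 + 26.4 + 2.4 + 21.2) / 8 = 119.8000 / 8 = 14.9750
UCL = X̄̄ + A₂·R̄ = 363.7750 + 0.483 × 14.9750 = 371.0079

371.01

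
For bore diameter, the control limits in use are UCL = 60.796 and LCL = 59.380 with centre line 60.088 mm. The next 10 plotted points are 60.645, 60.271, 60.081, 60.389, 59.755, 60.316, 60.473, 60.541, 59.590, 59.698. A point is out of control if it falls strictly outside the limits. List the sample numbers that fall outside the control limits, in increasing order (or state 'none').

All 10 points lie within [59.380, 60.796].

none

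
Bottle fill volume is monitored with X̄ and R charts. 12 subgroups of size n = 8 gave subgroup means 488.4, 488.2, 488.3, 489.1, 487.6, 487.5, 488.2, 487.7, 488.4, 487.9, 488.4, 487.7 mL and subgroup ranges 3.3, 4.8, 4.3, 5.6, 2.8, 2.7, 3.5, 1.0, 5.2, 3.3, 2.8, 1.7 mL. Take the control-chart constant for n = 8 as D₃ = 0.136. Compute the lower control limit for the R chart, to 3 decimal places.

R̄ = (3.3 + 4.8 + 4.3 + 5.6 + 2.8 + 2.7 + 3.5 + 1.0 + 5.2 + 3.3 + 2.8 + 1.7) / 12 = 41.0000 / 12 = 3.4167
LCL_R = D₃·R̄ = 0.136 × 3.4167 = 0.4647

0.465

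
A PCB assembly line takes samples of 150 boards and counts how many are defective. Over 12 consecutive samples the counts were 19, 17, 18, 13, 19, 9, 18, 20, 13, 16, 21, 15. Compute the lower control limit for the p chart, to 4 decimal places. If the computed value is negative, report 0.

0.0334

p̄ = Σdᵢ / (k·n) = 198 / (12 × 150) = 0.11000
LCL = p̄ − 3·√(p̄(1−p̄)/n) = 0.11000 − 3 × 0.02555 = 0.03336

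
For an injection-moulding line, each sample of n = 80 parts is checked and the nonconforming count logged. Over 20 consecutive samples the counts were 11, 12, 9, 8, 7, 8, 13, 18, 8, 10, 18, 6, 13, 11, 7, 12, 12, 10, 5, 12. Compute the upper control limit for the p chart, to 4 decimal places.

0.2445

p̄ = Σdᵢ / (k·n) = 210 / (20 × 80) = 0.13125
UCL = p̄ + 3·√(p̄(1−p̄)/n) = 0.13125 + 3 × √(0.13125×0.86875/80) = 0.13125 + 3 × 0.03775 = 0.24451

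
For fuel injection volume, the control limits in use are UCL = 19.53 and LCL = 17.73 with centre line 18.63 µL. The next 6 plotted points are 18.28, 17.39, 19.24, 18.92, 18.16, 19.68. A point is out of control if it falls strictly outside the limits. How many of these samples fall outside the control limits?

2

Compare each point to [17.73, 19.53]: sample 2 = 17.39 < LCL; sample 6 = 19.68 > UCL.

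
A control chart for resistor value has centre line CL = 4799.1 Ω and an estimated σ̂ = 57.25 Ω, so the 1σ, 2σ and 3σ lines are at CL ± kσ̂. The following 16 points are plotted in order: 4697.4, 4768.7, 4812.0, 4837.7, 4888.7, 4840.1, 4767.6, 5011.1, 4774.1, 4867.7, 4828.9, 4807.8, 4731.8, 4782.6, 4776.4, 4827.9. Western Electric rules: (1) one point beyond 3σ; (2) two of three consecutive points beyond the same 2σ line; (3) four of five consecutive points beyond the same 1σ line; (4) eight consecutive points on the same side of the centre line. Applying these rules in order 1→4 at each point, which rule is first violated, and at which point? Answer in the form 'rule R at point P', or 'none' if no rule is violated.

rule 1 at point 8

Zone of each point (C = within 1σ̂, B = 1σ̂–2σ̂, A = 2σ̂–3σ̂, * = beyond 3σ̂; sign = side of CL): 1:-B, 2:-C, 3:+C, 4:+C, 5:+B, 6:+C, 7:-C, 8:+*, 9:-C, 10:+B, 11:+C, 12:+C, 13:-B, 14:-C, 15:-C, 16:+C
Rule 1 (one point beyond the 3σ limits) is satisfied at point 8.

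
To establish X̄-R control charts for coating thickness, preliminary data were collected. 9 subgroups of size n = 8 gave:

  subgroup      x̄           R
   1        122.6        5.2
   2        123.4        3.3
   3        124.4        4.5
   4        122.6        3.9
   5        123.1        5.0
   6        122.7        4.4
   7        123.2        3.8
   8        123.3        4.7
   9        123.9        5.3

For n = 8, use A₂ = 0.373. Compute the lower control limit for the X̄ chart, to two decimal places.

X̄̄ = (122.6 + 123.4 + 124.4 + 122.6 + 123.1 + 122.7 + 123.2 + 123.3 + 123.9) / 9 = 1109.2000 / 9 = 123.2444
R̄ = (5.2 + 3.3 + 4.5 + 3.9 + 5.0 + 4.4 + 3.8 + 4.7 + 5.3) / 9 = 40.1000 / 9 = 4.4556
LCL = X̄̄ − A₂·R̄ = 123.2444 − 0.373 × 4.4556 = 121.5825

121.58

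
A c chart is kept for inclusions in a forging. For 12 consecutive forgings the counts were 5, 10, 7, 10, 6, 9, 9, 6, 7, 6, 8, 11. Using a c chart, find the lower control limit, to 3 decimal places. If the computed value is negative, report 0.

0.000

c̄ = (5 + 10 + 7 + 10 + 6 + 9 + 9 + 6 + 7 + 6 + 8 + 11) / 12 = 94 / 12 = 7.8333
LCL = c̄ − 3√c̄ = 7.8333 − 3 × 2.7988 = -0.5631 → 0 (cannot be negative)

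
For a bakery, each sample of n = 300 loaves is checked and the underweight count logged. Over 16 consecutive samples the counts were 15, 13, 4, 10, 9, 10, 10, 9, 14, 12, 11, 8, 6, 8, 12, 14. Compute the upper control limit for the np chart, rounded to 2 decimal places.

19.78

p̄ = Σdᵢ / (k·n) = 165 / (16 × 300) = 0.03438
UCL = np̄ + 3·√(np̄(1−p̄)) = 10.3125 + 3 × √(10.3125×0.96562) = 10.3125 + 3 × 3.1556 = 19.7794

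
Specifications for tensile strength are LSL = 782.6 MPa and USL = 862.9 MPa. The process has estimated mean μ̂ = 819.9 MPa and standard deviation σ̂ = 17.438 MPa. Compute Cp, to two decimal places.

Cp = (USL − LSL) / (6σ̂) = (862.9 − 782.6) / (6 × 17.438) = 80.3000 / 104.6280 = 0.7675

0.77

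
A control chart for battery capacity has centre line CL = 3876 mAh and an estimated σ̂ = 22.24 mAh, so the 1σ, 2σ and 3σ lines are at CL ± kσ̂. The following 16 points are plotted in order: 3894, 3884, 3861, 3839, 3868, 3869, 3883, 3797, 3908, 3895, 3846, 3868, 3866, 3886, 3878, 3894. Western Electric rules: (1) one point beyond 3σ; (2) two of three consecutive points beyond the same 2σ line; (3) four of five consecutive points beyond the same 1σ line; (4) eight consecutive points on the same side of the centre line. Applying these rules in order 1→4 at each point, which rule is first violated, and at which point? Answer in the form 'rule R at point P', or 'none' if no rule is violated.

rule 1 at point 8

Zone of each point (C = within 1σ̂, B = 1σ̂–2σ̂, A = 2σ̂–3σ̂, * = beyond 3σ̂; sign = side of CL): 1:+C, 2:+C, 3:-C, 4:-B, 5:-C, 6:-C, 7:+C, 8:-*, 9:+B, 10:+C, 11:-B, 12:-C, 13:-C, 14:+C, 15:+C, 16:+C
Rule 1 (one point beyond the 3σ limits) is satisfied at point 8.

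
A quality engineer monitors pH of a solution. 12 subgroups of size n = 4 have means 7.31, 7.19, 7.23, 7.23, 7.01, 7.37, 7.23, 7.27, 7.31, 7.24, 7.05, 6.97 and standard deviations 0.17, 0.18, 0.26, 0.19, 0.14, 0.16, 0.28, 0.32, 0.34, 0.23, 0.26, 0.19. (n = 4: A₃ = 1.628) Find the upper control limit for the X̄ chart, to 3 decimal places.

7.570

X̄̄ = (7.31 + 7.19 + 7.23 + 7.23 + 7.01 + 7.37 + 7.23 + 7.27 + 7.31 + 7.24 + 7.05 + 6.97) / 12 = 7.2008
s̄ = (0.17 + 0.18 + 0.26 + 0.19 + 0.14 + 0.16 + 0.28 + 0.32 + 0.34 + 0.23 + 0.26 + 0.19) / 12 = 0.2267
UCL = X̄̄ + A₃·s̄ = 7.2008 + 1.628 × 0.2267 = 7.5698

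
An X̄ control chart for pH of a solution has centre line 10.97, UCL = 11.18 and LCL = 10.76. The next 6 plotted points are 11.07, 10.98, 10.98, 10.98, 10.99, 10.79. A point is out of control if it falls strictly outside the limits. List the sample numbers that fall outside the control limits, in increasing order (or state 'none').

none

All 6 points lie within [10.76, 11.18].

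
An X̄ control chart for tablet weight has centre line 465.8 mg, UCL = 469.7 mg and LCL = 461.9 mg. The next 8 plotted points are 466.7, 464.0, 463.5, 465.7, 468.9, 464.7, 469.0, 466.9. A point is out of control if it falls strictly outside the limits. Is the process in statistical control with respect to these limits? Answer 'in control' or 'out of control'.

in control

All 8 points lie within [461.9, 469.7].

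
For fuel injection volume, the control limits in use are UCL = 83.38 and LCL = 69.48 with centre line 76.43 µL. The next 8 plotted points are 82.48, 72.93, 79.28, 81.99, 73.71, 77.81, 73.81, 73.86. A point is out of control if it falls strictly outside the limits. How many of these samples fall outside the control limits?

All 8 points lie within [69.48, 83.38].

0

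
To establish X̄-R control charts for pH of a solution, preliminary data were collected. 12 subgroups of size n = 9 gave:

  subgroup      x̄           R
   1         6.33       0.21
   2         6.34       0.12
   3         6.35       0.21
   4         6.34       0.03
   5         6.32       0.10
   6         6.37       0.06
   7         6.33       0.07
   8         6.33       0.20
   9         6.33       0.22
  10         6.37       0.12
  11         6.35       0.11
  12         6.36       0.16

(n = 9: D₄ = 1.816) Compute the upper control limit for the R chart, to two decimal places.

0.24

R̄ = (0.21 + 0.12 + 0.21 + 0.03 + 0.10 + 0.06 + 0.07 + 0.20 + 0.22 + 0.12 + 0.11 + 0.16) / 12 = 1.6100 / 12 = 0.1342
UCL_R = D₄·R̄ = 1.816 × 0.1342 = 0.2436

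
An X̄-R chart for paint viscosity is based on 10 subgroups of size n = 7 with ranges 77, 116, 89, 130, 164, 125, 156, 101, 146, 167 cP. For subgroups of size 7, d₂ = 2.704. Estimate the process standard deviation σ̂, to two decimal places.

R̄ = (77 + 116 + 89 + 130 + 164 + 125 + 156 + 101 + 146 + 167) / 10 = 127.1000
σ̂ = R̄ / d₂ = 127.1000 / 2.704 = 47.0044

47.00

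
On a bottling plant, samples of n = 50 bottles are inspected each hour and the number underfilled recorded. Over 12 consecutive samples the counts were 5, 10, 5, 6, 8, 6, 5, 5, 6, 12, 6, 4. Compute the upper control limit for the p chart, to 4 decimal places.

0.2727

p̄ = Σdᵢ / (k·n) = 78 / (12 × 50) = 0.13000
UCL = p̄ + 3·√(p̄(1−p̄)/n) = 0.13000 + 3 × √(0.13000×0.87000/50) = 0.13000 + 3 × 0.04756 = 0.27268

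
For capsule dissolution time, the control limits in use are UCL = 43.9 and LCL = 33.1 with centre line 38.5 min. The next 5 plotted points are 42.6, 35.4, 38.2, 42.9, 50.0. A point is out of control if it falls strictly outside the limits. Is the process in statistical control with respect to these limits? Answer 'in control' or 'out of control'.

Compare each point to [33.1, 43.9]: sample 5 = 50.0 > UCL.

out of control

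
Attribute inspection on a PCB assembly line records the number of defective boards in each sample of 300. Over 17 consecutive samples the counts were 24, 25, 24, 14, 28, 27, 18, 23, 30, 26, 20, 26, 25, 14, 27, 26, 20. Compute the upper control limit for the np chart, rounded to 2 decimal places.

37.27

p̄ = Σdᵢ / (k·n) = 397 / (17 × 300) = 0.07784
UCL = np̄ + 3·√(np̄(1−p̄)) = 23.3529 + 3 × √(23.3529×0.92216) = 23.3529 + 3 × 4.6406 = 37.2747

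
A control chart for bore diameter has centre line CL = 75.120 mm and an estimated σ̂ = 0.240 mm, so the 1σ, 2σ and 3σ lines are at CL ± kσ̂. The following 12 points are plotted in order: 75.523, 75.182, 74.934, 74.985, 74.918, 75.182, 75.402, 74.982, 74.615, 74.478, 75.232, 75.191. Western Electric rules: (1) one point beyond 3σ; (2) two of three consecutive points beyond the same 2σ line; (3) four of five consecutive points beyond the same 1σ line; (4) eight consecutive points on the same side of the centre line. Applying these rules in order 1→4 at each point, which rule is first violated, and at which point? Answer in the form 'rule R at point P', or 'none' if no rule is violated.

rule 2 at point 10

Zone of each point (C = within 1σ̂, B = 1σ̂–2σ̂, A = 2σ̂–3σ̂, * = beyond 3σ̂; sign = side of CL): 1:+B, 2:+C, 3:-C, 4:-C, 5:-C, 6:+C, 7:+B, 8:-C, 9:-A, 10:-A, 11:+C, 12:+C
Rule 2 (two of three consecutive points beyond the same 2σ limit) is satisfied at point 10.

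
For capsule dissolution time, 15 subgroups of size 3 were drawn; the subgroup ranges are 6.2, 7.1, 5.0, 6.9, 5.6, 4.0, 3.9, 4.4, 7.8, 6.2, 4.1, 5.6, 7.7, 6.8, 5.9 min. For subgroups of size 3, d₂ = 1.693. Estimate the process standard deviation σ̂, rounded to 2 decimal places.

3.43

R̄ = (6.2 + 7.1 + 5.0 + 6.9 + 5.6 + 4.0 + 3.9 + 4.4 + 7.8 + 6.2 + 4.1 + 5.6 + 7.7 + 6.8 + 5.9) / 15 = 5.8133
σ̂ = R̄ / d₂ = 5.8133 / 1.693 = 3.4337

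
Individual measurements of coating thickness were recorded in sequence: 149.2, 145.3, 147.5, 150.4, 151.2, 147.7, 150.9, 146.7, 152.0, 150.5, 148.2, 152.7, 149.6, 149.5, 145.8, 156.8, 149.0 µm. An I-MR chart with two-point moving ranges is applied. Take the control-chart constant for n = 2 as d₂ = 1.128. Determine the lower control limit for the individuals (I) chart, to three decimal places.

X̄ = (149.2 + 145.3 + 147.5 + 150.4 + 151.2 + 147.7 + 150.9 + 146.7 + 152.0 + 150.5 + 148.2 + 152.7 + 149.6 + 149.5 + 145.8 + 156.8 + 149.0) / 17 = 149.5882
Moving ranges: 3.9, 2.2, 2.9, 0.8, 3.5, 3.2, 4.2, 5.3, 1.5, 2.3, 4.5, 3.1, 0.1, 3.7, 11.0, 7.8; M̄R̄ = 60.0000 / 16 = 3.7500
LCL = X̄ − 3·M̄R̄/d₂ = 149.5882 − 3 × 3.7500 / 1.128 = 139.6148

139.615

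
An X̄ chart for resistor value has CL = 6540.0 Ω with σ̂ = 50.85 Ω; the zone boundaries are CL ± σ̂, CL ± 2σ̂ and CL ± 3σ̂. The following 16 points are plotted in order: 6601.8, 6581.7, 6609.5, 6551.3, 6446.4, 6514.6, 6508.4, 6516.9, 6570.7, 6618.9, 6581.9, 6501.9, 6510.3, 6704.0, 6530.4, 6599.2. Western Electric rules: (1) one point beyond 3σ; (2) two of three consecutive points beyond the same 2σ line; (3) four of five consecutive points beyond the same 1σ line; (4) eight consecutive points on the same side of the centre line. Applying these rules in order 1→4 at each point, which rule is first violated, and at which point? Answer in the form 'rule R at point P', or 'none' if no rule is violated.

Zone of each point (C = within 1σ̂, B = 1σ̂–2σ̂, A = 2σ̂–3σ̂, * = beyond 3σ̂; sign = side of CL): 1:+B, 2:+C, 3:+B, 4:+C, 5:-B, 6:-C, 7:-C, 8:-C, 9:+C, 10:+B, 11:+C, 12:-C, 13:-C, 14:+*, 15:-C, 16:+B
Rule 1 (one point beyond the 3σ limits) is satisfied at point 14.

rule 1 at point 14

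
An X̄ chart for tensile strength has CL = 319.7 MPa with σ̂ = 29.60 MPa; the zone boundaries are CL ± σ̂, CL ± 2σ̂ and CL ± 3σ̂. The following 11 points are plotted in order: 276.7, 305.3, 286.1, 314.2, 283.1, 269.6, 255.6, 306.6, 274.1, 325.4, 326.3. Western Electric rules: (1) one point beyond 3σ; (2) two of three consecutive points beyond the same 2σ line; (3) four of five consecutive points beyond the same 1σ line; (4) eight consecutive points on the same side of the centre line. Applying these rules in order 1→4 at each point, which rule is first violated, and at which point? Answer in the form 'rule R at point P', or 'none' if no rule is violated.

Zone of each point (C = within 1σ̂, B = 1σ̂–2σ̂, A = 2σ̂–3σ̂, * = beyond 3σ̂; sign = side of CL): 1:-B, 2:-C, 3:-B, 4:-C, 5:-B, 6:-B, 7:-A, 8:-C, 9:-B, 10:+C, 11:+C
Rule 3 (four of five consecutive points beyond the same 1σ limit) is satisfied at point 7.

rule 3 at point 7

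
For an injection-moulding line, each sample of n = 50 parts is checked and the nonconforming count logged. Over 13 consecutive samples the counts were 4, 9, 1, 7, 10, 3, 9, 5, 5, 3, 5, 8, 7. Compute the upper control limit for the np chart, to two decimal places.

p̄ = Σdᵢ / (k·n) = 76 / (13 × 50) = 0.11692
UCL = np̄ + 3·√(np̄(1−p̄)) = 5.8462 + 3 × √(5.8462×0.88308) = 5.8462 + 3 × 2.2721 = 12.6626

12.66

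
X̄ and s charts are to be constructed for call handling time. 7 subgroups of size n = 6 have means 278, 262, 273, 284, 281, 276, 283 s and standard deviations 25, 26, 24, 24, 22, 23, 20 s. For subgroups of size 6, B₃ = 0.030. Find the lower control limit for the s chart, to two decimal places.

0.70

s̄ = (25 + 26 + 24 + 24 + 22 + 23 + 20) / 7 = 23.4286
LCL_s = B₃·s̄ = 0.030 × 23.4286 = 0.7029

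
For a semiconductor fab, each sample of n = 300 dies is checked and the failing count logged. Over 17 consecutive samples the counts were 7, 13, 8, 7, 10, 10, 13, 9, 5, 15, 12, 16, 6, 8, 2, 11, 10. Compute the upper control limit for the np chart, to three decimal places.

p̄ = Σdᵢ / (k·n) = 162 / (17 × 300) = 0.03176
UCL = np̄ + 3·√(np̄(1−p̄)) = 9.5294 + 3 × √(9.5294×0.96824) = 9.5294 + 3 × 3.0376 = 18.6421

18.642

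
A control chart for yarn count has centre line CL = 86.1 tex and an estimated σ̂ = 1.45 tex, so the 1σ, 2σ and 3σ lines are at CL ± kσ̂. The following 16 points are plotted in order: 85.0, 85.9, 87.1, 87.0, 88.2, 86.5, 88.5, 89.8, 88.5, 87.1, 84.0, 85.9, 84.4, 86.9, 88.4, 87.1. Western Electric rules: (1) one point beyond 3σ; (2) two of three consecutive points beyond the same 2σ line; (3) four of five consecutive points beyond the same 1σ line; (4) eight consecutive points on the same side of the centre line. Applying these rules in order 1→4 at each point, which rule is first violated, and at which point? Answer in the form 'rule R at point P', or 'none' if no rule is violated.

rule 3 at point 9

Zone of each point (C = within 1σ̂, B = 1σ̂–2σ̂, A = 2σ̂–3σ̂, * = beyond 3σ̂; sign = side of CL): 1:-C, 2:-C, 3:+C, 4:+C, 5:+B, 6:+C, 7:+B, 8:+A, 9:+B, 10:+C, 11:-B, 12:-C, 13:-B, 14:+C, 15:+B, 16:+C
Rule 3 (four of five consecutive points beyond the same 1σ limit) is satisfied at point 9.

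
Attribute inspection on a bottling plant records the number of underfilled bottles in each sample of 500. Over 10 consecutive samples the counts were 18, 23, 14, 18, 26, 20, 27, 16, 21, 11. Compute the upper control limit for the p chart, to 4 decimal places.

0.0647

p̄ = Σdᵢ / (k·n) = 194 / (10 × 500) = 0.03880
UCL = p̄ + 3·√(p̄(1−p̄)/n) = 0.03880 + 3 × √(0.03880×0.96120/500) = 0.03880 + 3 × 0.00864 = 0.06471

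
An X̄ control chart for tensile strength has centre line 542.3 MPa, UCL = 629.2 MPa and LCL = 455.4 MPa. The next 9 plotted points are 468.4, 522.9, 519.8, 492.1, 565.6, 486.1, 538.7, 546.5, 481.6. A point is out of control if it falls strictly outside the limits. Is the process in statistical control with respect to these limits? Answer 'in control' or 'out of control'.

All 9 points lie within [455.4, 629.2].

in control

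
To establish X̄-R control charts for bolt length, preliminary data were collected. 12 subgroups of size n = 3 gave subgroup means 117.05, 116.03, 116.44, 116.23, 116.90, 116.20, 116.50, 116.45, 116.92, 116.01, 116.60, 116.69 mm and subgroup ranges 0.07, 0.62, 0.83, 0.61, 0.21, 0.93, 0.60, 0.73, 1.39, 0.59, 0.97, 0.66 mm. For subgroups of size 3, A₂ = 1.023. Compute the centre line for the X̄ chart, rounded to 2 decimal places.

116.50

X̄̄ = (117.05 + 116.03 + 116.44 + 116.23 + 116.90 + 116.20 + 116.50 + 116.45 + 116.92 + 116.01 + 116.60 + 116.69) / 12 = 1398.0200 / 12 = 116.5017
CL = X̄̄ = 116.5017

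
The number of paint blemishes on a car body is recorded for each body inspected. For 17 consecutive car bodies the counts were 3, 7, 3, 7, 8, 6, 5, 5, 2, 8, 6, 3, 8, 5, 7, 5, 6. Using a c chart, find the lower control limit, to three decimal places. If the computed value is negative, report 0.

0.000

c̄ = (3 + 7 + 3 + 7 + 8 + 6 + 5 + 5 + 2 + 8 + 6 + 3 + 8 + 5 + 7 + 5 + 6) / 17 = 94 / 17 = 5.5294
LCL = c̄ − 3√c̄ = 5.5294 − 3 × 2.3515 = -1.5250 → 0 (cannot be negative)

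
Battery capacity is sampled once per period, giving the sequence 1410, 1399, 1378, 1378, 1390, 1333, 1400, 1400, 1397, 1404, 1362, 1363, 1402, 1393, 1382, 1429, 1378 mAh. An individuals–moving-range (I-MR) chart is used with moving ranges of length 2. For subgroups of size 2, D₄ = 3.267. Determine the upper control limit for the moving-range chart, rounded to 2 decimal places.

77.18

Moving ranges: 11, 21, 0, 12, 57, 67, 0, 3, 7, 42, 1, 39, 9, 11, 47, 51; M̄R̄ = 378.0000 / 16 = 23.6250
UCL_MR = D₄·M̄R̄ = 3.267 × 23.6250 = 77.1829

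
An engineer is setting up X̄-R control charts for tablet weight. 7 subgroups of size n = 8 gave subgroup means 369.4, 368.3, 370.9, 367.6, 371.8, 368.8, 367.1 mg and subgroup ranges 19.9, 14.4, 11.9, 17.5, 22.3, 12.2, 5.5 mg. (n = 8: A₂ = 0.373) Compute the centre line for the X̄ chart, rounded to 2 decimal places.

369.13

X̄̄ = (369.4 + 368.3 + 370.9 + 367.6 + 371.8 + 368.8 + 367.1) / 7 = 2583.9000 / 7 = 369.1286
CL = X̄̄ = 369.1286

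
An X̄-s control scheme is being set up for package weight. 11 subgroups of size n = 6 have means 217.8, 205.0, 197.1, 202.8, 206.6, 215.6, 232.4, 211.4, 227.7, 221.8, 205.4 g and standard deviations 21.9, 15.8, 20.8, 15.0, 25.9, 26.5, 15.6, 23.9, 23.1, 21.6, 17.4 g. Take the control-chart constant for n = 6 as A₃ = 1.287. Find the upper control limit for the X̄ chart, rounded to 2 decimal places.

239.67

X̄̄ = (217.8 + 205.0 + 197.1 + 202.8 + 206.6 + 215.6 + 232.4 + 211.4 + 227.7 + 221.8 + 205.4) / 11 = 213.0545
s̄ = (21.9 + 15.8 + 20.8 + 15.0 + 25.9 + 26.5 + 15.6 + 23.9 + 23.1 + 21.6 + 17.4) / 11 = 20.6818
UCL = X̄̄ + A₃·s̄ = 213.0545 + 1.287 × 20.6818 = 239.6720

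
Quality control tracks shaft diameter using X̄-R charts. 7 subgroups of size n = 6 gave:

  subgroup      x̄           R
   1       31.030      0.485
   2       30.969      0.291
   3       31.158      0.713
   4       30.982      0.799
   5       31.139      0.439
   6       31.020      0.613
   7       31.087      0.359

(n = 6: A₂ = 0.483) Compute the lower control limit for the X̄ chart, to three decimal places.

X̄̄ = (31.030 + 30.969 + 31.158 + 30.982 + 31.139 + 31.020 + 31.087) / 7 = 217.3850 / 7 = 31.0550
R̄ = (0.485 + 0.291 + 0.713 + 0.799 + 0.439 + 0.613 + 0.359) / 7 = 3.6990 / 7 = 0.5284
LCL = X̄̄ − A₂·R̄ = 31.0550 − 0.483 × 0.5284 = 30.7998

30.800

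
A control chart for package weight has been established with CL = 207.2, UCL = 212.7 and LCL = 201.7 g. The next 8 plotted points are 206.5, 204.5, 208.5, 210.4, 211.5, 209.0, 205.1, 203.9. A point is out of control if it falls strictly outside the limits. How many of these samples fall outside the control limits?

All 8 points lie within [201.7, 212.7].

0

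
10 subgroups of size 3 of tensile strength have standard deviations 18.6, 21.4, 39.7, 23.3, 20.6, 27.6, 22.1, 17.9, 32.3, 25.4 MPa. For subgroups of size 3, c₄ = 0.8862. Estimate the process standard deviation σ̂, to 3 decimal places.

28.086

s̄ = (18.6 + 21.4 + 39.7 + 23.3 + 20.6 + 27.6 + 22.1 + 17.9 + 32.3 + 25.4) / 10 = 24.8900
σ̂ = s̄ / c₄ = 24.8900 / 0.8862 = 28.0862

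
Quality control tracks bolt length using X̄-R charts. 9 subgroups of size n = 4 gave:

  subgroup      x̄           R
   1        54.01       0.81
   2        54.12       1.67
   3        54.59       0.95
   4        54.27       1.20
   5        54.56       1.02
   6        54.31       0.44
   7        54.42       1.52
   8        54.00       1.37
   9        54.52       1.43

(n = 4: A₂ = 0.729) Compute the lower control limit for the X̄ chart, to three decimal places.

X̄̄ = (54.01 + 54.12 + 54.59 + 54.27 + 54.56 + 54.31 + 54.42 + 54.00 + 54.52) / 9 = 488.8000 / 9 = 54.3111
R̄ = (0.81 + 1.67 + 0.95 + 1.20 + 1.02 + 0.44 + 1.52 + 1.37 + 1.43) / 9 = 10.4100 / 9 = 1.1567
LCL = X̄̄ − A₂·R̄ = 54.3111 − 0.729 × 1.1567 = 53.4679

53.468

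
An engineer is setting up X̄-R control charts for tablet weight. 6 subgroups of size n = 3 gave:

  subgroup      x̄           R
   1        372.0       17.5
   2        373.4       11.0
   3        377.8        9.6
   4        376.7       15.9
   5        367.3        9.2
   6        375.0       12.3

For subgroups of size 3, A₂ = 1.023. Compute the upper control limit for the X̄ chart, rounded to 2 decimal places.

X̄̄ = (372.0 + 373.4 + 377.8 + 376.7 + 367.3 + 375.0) / 6 = 2242.2000 / 6 = 373.7000
R̄ = (17.5 + 11.0 + 9.6 + 15.9 + 9.2 + 12.3) / 6 = 75.5000 / 6 = 12.5833
UCL = X̄̄ + A₂·R̄ = 373.7000 + 1.023 × 12.5833 = 386.5727

386.57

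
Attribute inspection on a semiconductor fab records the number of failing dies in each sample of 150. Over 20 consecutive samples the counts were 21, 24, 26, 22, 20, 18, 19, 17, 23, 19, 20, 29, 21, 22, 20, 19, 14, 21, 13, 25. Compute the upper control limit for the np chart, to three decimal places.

p̄ = Σdᵢ / (k·n) = 413 / (20 × 150) = 0.13767
UCL = np̄ + 3·√(np̄(1−p̄)) = 20.6500 + 3 × √(20.6500×0.86233) = 20.6500 + 3 × 4.2199 = 33.3096

33.310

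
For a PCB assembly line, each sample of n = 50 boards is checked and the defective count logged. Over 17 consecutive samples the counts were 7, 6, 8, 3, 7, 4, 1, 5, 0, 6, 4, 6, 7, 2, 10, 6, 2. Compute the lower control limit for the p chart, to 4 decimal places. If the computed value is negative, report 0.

p̄ = Σdᵢ / (k·n) = 84 / (17 × 50) = 0.09882
LCL = p̄ − 3·√(p̄(1−p̄)/n) = 0.09882 − 3 × 0.04220 = -0.02779 → 0 (negative, so LCL = 0)

0.0000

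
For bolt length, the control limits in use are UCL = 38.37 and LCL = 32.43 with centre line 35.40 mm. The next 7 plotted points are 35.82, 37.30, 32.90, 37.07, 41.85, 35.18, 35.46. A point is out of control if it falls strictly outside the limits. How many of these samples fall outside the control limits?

Compare each point to [32.43, 38.37]: sample 5 = 41.85 > UCL.

1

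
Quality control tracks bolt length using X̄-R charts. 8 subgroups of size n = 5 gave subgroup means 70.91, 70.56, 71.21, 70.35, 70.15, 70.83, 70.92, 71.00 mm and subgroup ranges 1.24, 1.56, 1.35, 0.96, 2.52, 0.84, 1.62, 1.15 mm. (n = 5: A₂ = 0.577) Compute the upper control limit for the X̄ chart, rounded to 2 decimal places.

X̄̄ = (70.91 + 70.56 + 71.21 + 70.35 + 70.15 + 70.83 + 70.92 + 71.00) / 8 = 565.9300 / 8 = 70.7412
R̄ = (1.24 + 1.56 + 1.35 + 0.96 + 2.52 + 0.84 + 1.62 + 1.15) / 8 = 11.2400 / 8 = 1.4050
UCL = X̄̄ + A₂·R̄ = 70.7412 + 0.577 × 1.4050 = 71.5519

71.55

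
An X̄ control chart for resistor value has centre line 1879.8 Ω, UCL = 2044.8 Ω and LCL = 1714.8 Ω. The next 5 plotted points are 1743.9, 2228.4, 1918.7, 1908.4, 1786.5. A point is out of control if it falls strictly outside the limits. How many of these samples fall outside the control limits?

1

Compare each point to [1714.8, 2044.8]: sample 2 = 2228.4 > UCL.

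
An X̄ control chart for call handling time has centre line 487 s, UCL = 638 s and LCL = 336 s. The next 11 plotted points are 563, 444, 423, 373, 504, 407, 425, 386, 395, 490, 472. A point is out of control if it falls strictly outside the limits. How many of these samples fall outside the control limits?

All 11 points lie within [336, 638].

0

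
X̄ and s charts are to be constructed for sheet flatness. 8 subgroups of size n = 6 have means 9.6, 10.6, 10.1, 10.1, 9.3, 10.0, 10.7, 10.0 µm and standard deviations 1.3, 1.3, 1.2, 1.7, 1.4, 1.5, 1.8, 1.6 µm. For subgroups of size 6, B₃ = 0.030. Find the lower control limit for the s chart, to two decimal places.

0.04

s̄ = (1.3 + 1.3 + 1.2 + 1.7 + 1.4 + 1.5 + 1.8 + 1.6) / 8 = 1.4750
LCL_s = B₃·s̄ = 0.030 × 1.4750 = 0.0442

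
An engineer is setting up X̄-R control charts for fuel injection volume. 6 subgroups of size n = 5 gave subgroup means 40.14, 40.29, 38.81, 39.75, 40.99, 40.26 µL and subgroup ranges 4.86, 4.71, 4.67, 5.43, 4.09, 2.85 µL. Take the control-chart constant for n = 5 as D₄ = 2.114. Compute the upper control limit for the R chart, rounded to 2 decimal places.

R̄ = (4.86 + 4.71 + 4.67 + 5.43 + 4.09 + 2.85) / 6 = 26.6100 / 6 = 4.4350
UCL_R = D₄·R̄ = 2.114 × 4.4350 = 9.3756

9.38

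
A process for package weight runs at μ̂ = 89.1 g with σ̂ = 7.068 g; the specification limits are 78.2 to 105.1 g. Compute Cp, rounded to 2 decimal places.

0.63

Cp = (USL − LSL) / (6σ̂) = (105.1 − 78.2) / (6 × 7.068) = 26.9000 / 42.4080 = 0.6343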